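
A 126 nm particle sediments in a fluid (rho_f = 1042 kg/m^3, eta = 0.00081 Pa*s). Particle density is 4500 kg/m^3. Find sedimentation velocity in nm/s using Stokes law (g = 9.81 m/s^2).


Radius R = 126/2 nm = 6.3e-08 m
Density difference = 4500 - 1042 = 3458 kg/m^3
v = 2 * R^2 * (rho_p - rho_f) * g / (9 * eta)
v = 2 * (6.3e-08)^2 * 3458 * 9.81 / (9 * 0.00081)
v = 3.69384e-08 m/s = 36.9384 nm/s

36.9384


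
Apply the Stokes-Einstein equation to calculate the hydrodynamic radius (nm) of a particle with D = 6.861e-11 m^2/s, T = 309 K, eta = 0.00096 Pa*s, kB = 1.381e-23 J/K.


Stokes-Einstein: R = kB*T / (6*pi*eta*D)
R = 1.381e-23 * 309 / (6 * pi * 0.00096 * 6.861e-11)
R = 3.4371e-09 m = 3.44 nm

3.44


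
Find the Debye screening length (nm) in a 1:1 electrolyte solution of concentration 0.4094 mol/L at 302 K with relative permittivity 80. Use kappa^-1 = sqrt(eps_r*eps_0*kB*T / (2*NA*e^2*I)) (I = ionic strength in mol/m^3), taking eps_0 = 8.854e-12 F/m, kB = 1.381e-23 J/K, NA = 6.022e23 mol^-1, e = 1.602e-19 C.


Ionic strength I = 0.4094 * 1^2 * 1000 = 409.4 mol/m^3
kappa^-1 = sqrt(80 * 8.854e-12 * 1.381e-23 * 302 / (2 * 6.022e23 * (1.602e-19)^2 * 409.4))
kappa^-1 = 0.483 nm

0.483


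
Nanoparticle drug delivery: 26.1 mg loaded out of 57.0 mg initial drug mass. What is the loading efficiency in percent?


Drug loading efficiency = (drug loaded / drug initial) * 100
DLE = 26.1 / 57.0 * 100
DLE = 0.4579 * 100
DLE = 45.79%

45.79


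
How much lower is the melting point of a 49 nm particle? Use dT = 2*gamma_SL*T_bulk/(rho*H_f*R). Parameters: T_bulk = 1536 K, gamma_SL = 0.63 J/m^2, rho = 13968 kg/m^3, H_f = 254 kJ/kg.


Radius R = 49/2 = 24.5 nm = 2.45e-08 m
Convert H_f = 254 kJ/kg = 254000 J/kg
dT = 2 * gamma_SL * T_bulk / (rho * H_f * R)
dT = 2 * 0.63 * 1536 / (13968 * 254000 * 2.45e-08)
dT = 22.3 K

22.3


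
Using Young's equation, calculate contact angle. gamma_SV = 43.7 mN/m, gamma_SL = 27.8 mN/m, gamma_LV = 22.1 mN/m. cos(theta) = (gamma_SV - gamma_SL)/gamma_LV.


cos(theta) = (gamma_SV - gamma_SL) / gamma_LV
cos(theta) = (43.7 - 27.8) / 22.1
cos(theta) = 0.719457
theta = arccos(0.719457) = 43.99 degrees

43.99


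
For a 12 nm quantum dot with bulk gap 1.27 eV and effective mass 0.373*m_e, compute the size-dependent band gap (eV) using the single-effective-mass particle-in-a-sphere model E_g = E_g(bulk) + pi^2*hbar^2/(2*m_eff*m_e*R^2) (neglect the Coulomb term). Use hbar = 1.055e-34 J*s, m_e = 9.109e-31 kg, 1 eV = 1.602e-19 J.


Radius R = 12/2 nm = 6e-09 m
Confinement energy dE = pi^2 * hbar^2 / (2 * m_eff * m_e * R^2)
dE = pi^2 * (1.055e-34)^2 / (2 * 0.373 * 9.109e-31 * (6e-09)^2) J, divided by 1.602e-19 J/eV
dE = 0.028 eV
Total band gap = E_g(bulk) + dE = 1.27 + 0.028 = 1.298 eV

1.298


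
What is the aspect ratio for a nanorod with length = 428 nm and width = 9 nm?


Aspect ratio AR = length / diameter
AR = 428 / 9
AR = 47.56

47.56


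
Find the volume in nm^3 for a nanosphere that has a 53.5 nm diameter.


Radius r = 53.5/2 = 26.75 nm
Volume V = (4/3) * pi * r^3
V = (4/3) * pi * (26.75)^3
V = 80178.88 nm^3

80178.88


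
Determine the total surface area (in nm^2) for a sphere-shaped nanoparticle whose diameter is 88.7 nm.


Radius r = 88.7/2 = 44.35 nm
Surface area SA = 4 * pi * r^2
SA = 4 * pi * (44.35)^2
SA = 24717.08 nm^2

24717.08


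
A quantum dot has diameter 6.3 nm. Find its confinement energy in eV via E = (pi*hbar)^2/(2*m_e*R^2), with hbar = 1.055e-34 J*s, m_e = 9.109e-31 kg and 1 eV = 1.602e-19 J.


Radius R = 6.3/2 = 3.15 nm = 3.15e-09 m
E = (pi * 1.055e-34)^2 / (2 * 9.109e-31 * (3.15e-09)^2)
E(J) = 6.07691e-21
E = E(J) / 1.602e-19 = 0.0379 eV

0.0379


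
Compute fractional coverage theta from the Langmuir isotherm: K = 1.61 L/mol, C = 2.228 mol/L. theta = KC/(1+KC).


Langmuir isotherm: theta = K*C / (1 + K*C)
K*C = 1.61 * 2.228 = 3.58708
theta = 3.58708 / (1 + 3.58708) = 3.58708 / 4.58708
theta = 0.782

0.782


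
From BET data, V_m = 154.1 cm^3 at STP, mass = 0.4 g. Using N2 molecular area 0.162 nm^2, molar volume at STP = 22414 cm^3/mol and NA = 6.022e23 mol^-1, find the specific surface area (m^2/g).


Number of moles in monolayer = V_m / 22414 = 154.1 / 22414 = 0.00687517
Number of molecules = moles * NA = 0.00687517 * 6.022e23
SA = molecules * sigma / mass
SA = (154.1 / 22414) * 6.022e23 * 0.162e-18 / 0.4
SA = 1676.8 m^2/g

1676.8


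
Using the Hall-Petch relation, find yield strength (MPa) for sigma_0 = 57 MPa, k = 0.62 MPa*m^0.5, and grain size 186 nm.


d = 186 nm = 1.86e-07 m
sqrt(d) = 0.0004312772
Hall-Petch contribution = k / sqrt(d) = 0.62 / 0.0004312772 = 1437.6 MPa
sigma = sigma_0 + k/sqrt(d) = 57 + 1437.6 = 1494.6 MPa

1494.6


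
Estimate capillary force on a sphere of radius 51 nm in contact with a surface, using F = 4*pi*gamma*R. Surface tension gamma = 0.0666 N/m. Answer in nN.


Convert radius: R = 51 nm = 5.1e-08 m
F = 4 * pi * gamma * R
F = 4 * pi * 0.0666 * 5.1e-08
F = 4.26829e-08 N = 42.6829 nN

42.6829


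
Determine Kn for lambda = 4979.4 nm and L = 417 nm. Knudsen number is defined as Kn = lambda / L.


Knudsen number Kn = lambda / L
Kn = 4979.4 / 417
Kn = 11.941

11.941


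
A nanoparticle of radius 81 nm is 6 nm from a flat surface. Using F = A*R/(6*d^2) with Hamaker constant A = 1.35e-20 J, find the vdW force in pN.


Convert to SI: R = 81 nm = 8.1e-08 m, d = 6 nm = 6e-09 m
F = A * R / (6 * d^2)
F = 1.35e-20 * 8.1e-08 / (6 * (6e-09)^2)
F = 5.0625e-12 N = 5.062 pN

5.062


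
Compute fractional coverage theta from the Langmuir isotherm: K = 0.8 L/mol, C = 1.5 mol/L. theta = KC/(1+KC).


Langmuir isotherm: theta = K*C / (1 + K*C)
K*C = 0.8 * 1.5 = 1.2
theta = 1.2 / (1 + 1.2) = 1.2 / 2.2
theta = 0.5455

0.5455


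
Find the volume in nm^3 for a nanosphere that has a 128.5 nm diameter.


Radius r = 128.5/2 = 64.25 nm
Volume V = (4/3) * pi * r^3
V = (4/3) * pi * (64.25)^3
V = 1110984.51 nm^3

1110984.51


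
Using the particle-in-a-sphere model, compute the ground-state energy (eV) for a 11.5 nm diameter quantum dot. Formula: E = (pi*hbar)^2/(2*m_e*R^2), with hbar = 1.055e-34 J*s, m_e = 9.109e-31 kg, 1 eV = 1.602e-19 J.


Radius R = 11.5/2 = 5.75 nm = 5.75e-09 m
E = (pi * 1.055e-34)^2 / (2 * 9.109e-31 * (5.75e-09)^2)
E(J) = 1.82376e-21
E = E(J) / 1.602e-19 = 0.0114 eV

0.0114


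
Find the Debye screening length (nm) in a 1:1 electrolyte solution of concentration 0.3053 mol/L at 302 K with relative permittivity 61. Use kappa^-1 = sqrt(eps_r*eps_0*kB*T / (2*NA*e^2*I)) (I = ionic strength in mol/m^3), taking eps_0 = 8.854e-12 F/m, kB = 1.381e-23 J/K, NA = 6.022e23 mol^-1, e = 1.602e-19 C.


Ionic strength I = 0.3053 * 1^2 * 1000 = 305.3 mol/m^3
kappa^-1 = sqrt(61 * 8.854e-12 * 1.381e-23 * 302 / (2 * 6.022e23 * (1.602e-19)^2 * 305.3))
kappa^-1 = 0.489 nm

0.489


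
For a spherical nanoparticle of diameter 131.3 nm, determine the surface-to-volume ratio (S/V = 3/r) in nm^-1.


Radius r = 131.3/2 = 65.65 nm
S/V = 3 / r = 3 / 65.65
S/V = 0.0457 nm^-1

0.0457


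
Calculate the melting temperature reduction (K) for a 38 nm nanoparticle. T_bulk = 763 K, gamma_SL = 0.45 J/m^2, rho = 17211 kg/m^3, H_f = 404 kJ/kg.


Radius R = 38/2 = 19 nm = 1.9e-08 m
Convert H_f = 404 kJ/kg = 404000 J/kg
dT = 2 * gamma_SL * T_bulk / (rho * H_f * R)
dT = 2 * 0.45 * 763 / (17211 * 404000 * 1.9e-08)
dT = 5.2 K

5.2


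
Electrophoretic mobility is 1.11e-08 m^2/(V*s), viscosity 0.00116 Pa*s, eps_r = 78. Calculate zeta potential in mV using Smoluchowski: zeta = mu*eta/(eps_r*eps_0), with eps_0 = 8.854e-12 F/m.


Smoluchowski equation: zeta = mu * eta / (eps_r * eps_0)
zeta = 1.11e-08 * 0.00116 / (78 * 8.854e-12)
zeta = 0.018644 V = 18.64 mV

18.64


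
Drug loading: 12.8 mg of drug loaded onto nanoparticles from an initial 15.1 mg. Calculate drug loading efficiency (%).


Drug loading efficiency = (drug loaded / drug initial) * 100
DLE = 12.8 / 15.1 * 100
DLE = 0.8477 * 100
DLE = 84.77%

84.77


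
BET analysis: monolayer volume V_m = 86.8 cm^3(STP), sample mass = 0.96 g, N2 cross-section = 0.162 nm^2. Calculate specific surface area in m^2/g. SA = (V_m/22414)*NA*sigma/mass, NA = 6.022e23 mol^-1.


Number of moles in monolayer = V_m / 22414 = 86.8 / 22414 = 0.00387258
Number of molecules = moles * NA = 0.00387258 * 6.022e23
SA = molecules * sigma / mass
SA = (86.8 / 22414) * 6.022e23 * 0.162e-18 / 0.96
SA = 393.5 m^2/g

393.5


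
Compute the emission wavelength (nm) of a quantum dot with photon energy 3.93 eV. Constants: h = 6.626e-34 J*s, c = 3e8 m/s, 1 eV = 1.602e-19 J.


Convert energy: E = 3.93 eV = 3.93 * 1.602e-19 = 6.29586e-19 J
lambda = h*c / E = 6.626e-34 * 3e8 / 6.29586e-19
lambda = 3.15731e-07 m = 315.7 nm

315.7


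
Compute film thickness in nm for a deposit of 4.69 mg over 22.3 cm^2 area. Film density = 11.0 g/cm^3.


Convert: m = 4.69 mg = 4.6900e-06 kg, A = 22.3 cm^2 = 2.2300e-03 m^2, rho = 11.0 g/cm^3 = 11000 kg/m^3
t = m / (A * rho)
t = 4.6900e-06 / (2.2300e-03 * 11000)
t = 1.9119e-07 m = 191.2 nm

191.2


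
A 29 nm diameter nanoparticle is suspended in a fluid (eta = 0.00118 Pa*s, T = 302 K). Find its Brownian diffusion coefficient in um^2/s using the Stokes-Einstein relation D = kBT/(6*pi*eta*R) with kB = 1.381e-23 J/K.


Radius R = 29/2 = 14.5 nm = 1.45e-08 m
D = kB*T / (6*pi*eta*R)
D = 1.381e-23 * 302 / (6 * pi * 0.00118 * 1.45e-08)
D = 1.29315e-11 m^2/s = 12.932 um^2/s

12.932


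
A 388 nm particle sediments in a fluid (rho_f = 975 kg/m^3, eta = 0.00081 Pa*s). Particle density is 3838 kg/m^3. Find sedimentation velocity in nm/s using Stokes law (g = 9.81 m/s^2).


Radius R = 388/2 nm = 1.94e-07 m
Density difference = 3838 - 975 = 2863 kg/m^3
v = 2 * R^2 * (rho_p - rho_f) * g / (9 * eta)
v = 2 * (1.94e-07)^2 * 2863 * 9.81 / (9 * 0.00081)
v = 2.89999e-07 m/s = 289.9989 nm/s

289.9989


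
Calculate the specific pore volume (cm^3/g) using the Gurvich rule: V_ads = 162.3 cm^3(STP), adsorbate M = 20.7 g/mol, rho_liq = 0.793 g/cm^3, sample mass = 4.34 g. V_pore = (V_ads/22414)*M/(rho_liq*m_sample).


Moles adsorbed n = V_ads / 22414 = 162.3 / 22414 = 7.241010e-03 mol
Liquid volume V_liq = n * M / rho_liq = 7.241010e-03 * 20.7 / 0.793 = 0.18902 cm^3
Specific pore volume V_pore = V_liq / m_sample = 0.18902 / 4.34
V_pore = 0.0436 cm^3/g

0.0436


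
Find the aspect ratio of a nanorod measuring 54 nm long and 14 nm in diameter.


Aspect ratio AR = length / diameter
AR = 54 / 14
AR = 3.86

3.86


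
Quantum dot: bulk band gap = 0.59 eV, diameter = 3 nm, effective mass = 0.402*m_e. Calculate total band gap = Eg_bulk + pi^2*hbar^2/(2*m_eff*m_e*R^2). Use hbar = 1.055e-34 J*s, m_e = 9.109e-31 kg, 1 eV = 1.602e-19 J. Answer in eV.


Radius R = 3/2 nm = 1.5e-09 m
Confinement energy dE = pi^2 * hbar^2 / (2 * m_eff * m_e * R^2)
dE = pi^2 * (1.055e-34)^2 / (2 * 0.402 * 9.109e-31 * (1.5e-09)^2) J, divided by 1.602e-19 J/eV
dE = 0.4161 eV
Total band gap = E_g(bulk) + dE = 0.59 + 0.4161 = 1.0061 eV

1.0061


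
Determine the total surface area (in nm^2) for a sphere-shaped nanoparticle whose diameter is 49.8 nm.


Radius r = 49.8/2 = 24.9 nm
Surface area SA = 4 * pi * r^2
SA = 4 * pi * (24.9)^2
SA = 7791.28 nm^2

7791.28


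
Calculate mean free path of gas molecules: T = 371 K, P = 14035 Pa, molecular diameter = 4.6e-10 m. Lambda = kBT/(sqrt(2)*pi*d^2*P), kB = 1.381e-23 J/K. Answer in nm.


Mean free path: lambda = kB*T / (sqrt(2) * pi * d^2 * P)
lambda = 1.381e-23 * 371 / (sqrt(2) * pi * (4.6e-10)^2 * 14035)
lambda = 3.88306e-07 m
lambda = 388.31 nm

388.31


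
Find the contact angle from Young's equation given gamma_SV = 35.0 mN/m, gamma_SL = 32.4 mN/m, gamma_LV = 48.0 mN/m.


cos(theta) = (gamma_SV - gamma_SL) / gamma_LV
cos(theta) = (35.0 - 32.4) / 48.0
cos(theta) = 0.054167
theta = arccos(0.054167) = 86.89 degrees

86.89


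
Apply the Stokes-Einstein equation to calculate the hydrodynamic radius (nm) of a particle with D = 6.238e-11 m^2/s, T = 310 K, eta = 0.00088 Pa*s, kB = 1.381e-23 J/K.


Stokes-Einstein: R = kB*T / (6*pi*eta*D)
R = 1.381e-23 * 310 / (6 * pi * 0.00088 * 6.238e-11)
R = 4.13739e-09 m = 4.14 nm

4.14


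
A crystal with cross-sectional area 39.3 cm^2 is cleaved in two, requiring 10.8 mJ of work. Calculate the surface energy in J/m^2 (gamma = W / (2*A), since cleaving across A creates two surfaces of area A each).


Convert: A = 39.3 cm^2 = 0.00393 m^2, W = 10.8 mJ = 0.0108 J
Cleaving exposes two faces of area A, so total new surface = 2*A and gamma = W / (2*A)
gamma = 0.0108 / (2 * 0.00393)
gamma = 1.374 J/m^2

1.374


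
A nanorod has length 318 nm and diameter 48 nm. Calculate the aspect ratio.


Aspect ratio AR = length / diameter
AR = 318 / 48
AR = 6.62

6.62


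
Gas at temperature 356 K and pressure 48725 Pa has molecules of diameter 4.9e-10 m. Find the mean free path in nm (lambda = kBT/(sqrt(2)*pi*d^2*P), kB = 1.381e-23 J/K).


Mean free path: lambda = kB*T / (sqrt(2) * pi * d^2 * P)
lambda = 1.381e-23 * 356 / (sqrt(2) * pi * (4.9e-10)^2 * 48725)
lambda = 9.45877e-08 m
lambda = 94.59 nm

94.59


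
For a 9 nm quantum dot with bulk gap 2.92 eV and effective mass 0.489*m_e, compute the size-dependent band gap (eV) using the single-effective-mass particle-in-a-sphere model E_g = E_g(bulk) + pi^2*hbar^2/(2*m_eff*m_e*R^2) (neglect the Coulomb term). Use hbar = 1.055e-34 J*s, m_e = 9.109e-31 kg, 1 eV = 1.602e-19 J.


Radius R = 9/2 nm = 4.5e-09 m
Confinement energy dE = pi^2 * hbar^2 / (2 * m_eff * m_e * R^2)
dE = pi^2 * (1.055e-34)^2 / (2 * 0.489 * 9.109e-31 * (4.5e-09)^2) J, divided by 1.602e-19 J/eV
dE = 0.038 eV
Total band gap = E_g(bulk) + dE = 2.92 + 0.038 = 2.958 eV

2.958


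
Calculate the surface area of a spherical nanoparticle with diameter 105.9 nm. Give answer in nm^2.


Radius r = 105.9/2 = 52.95 nm
Surface area SA = 4 * pi * r^2
SA = 4 * pi * (52.95)^2
SA = 35232.36 nm^2

35232.36


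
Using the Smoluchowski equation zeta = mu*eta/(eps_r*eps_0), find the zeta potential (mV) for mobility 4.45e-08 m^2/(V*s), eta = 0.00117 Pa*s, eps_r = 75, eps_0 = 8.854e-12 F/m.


Smoluchowski equation: zeta = mu * eta / (eps_r * eps_0)
zeta = 4.45e-08 * 0.00117 / (75 * 8.854e-12)
zeta = 0.078405 V = 78.41 mV

78.41


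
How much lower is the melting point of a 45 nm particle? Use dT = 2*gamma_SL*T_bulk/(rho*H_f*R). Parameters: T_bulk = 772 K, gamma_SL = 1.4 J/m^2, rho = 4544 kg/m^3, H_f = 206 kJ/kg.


Radius R = 45/2 = 22.5 nm = 2.25e-08 m
Convert H_f = 206 kJ/kg = 206000 J/kg
dT = 2 * gamma_SL * T_bulk / (rho * H_f * R)
dT = 2 * 1.4 * 772 / (4544 * 206000 * 2.25e-08)
dT = 102.6 K

102.6


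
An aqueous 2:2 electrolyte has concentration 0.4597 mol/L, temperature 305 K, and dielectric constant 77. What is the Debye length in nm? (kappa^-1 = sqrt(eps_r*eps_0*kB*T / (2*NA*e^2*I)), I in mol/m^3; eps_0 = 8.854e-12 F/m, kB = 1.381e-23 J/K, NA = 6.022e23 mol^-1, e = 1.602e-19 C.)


Ionic strength I = 0.4597 * 2^2 * 1000 = 1838.8 mol/m^3
kappa^-1 = sqrt(77 * 8.854e-12 * 1.381e-23 * 305 / (2 * 6.022e23 * (1.602e-19)^2 * 1838.8))
kappa^-1 = 0.225 nm

0.225


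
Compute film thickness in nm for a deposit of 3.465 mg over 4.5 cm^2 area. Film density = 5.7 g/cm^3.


Convert: m = 3.465 mg = 3.4650e-06 kg, A = 4.5 cm^2 = 4.5000e-04 m^2, rho = 5.7 g/cm^3 = 5700 kg/m^3
t = m / (A * rho)
t = 3.4650e-06 / (4.5000e-04 * 5700)
t = 1.3509e-06 m = 1350.9 nm

1350.9


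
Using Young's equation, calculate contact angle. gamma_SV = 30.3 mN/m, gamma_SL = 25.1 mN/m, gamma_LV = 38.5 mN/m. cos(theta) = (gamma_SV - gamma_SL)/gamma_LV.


cos(theta) = (gamma_SV - gamma_SL) / gamma_LV
cos(theta) = (30.3 - 25.1) / 38.5
cos(theta) = 0.135065
theta = arccos(0.135065) = 82.24 degrees

82.24


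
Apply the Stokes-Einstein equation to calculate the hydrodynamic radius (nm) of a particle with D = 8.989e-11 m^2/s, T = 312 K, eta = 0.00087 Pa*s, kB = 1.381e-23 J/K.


Stokes-Einstein: R = kB*T / (6*pi*eta*D)
R = 1.381e-23 * 312 / (6 * pi * 0.00087 * 8.989e-11)
R = 2.92292e-09 m = 2.92 nm

2.92


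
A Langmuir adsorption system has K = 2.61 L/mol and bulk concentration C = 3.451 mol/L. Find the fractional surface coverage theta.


Langmuir isotherm: theta = K*C / (1 + K*C)
K*C = 2.61 * 3.451 = 9.00711
theta = 9.00711 / (1 + 9.00711) = 9.00711 / 10.00711
theta = 0.9001

0.9001


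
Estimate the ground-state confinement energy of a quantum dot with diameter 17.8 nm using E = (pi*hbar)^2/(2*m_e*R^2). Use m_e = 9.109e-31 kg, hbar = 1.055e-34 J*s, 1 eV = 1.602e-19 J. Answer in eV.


Radius R = 17.8/2 = 8.9 nm = 8.9e-09 m
E = (pi * 1.055e-34)^2 / (2 * 9.109e-31 * (8.9e-09)^2)
E(J) = 7.61244e-22
E = E(J) / 1.602e-19 = 0.0048 eV

0.0048


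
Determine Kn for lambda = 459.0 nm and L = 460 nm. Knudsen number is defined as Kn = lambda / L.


Knudsen number Kn = lambda / L
Kn = 459.0 / 460
Kn = 0.9978

0.9978


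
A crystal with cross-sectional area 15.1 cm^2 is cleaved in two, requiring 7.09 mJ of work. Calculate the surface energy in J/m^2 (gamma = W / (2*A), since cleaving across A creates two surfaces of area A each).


Convert: A = 15.1 cm^2 = 0.00151 m^2, W = 7.09 mJ = 0.00709 J
Cleaving exposes two faces of area A, so total new surface = 2*A and gamma = W / (2*A)
gamma = 0.00709 / (2 * 0.00151)
gamma = 2.348 J/m^2

2.348


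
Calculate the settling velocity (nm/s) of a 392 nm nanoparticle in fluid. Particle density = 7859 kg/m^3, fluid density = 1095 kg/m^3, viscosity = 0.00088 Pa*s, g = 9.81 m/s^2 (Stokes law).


Radius R = 392/2 nm = 1.96e-07 m
Density difference = 7859 - 1095 = 6764 kg/m^3
v = 2 * R^2 * (rho_p - rho_f) * g / (9 * eta)
v = 2 * (1.96e-07)^2 * 6764 * 9.81 / (9 * 0.00088)
v = 6.43709e-07 m/s = 643.709 nm/s

643.709


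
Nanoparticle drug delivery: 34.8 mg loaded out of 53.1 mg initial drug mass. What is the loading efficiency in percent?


Drug loading efficiency = (drug loaded / drug initial) * 100
DLE = 34.8 / 53.1 * 100
DLE = 0.6554 * 100
DLE = 65.54%

65.54


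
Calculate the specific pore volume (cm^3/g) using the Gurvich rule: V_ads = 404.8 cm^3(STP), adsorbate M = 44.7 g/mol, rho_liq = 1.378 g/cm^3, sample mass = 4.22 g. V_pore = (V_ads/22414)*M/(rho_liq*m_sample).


Moles adsorbed n = V_ads / 22414 = 404.8 / 22414 = 1.806014e-02 mol
Liquid volume V_liq = n * M / rho_liq = 1.806014e-02 * 44.7 / 1.378 = 0.58584 cm^3
Specific pore volume V_pore = V_liq / m_sample = 0.58584 / 4.22
V_pore = 0.1388 cm^3/g

0.1388


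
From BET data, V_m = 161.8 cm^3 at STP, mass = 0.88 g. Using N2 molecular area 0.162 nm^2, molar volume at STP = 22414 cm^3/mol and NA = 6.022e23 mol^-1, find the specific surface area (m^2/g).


Number of moles in monolayer = V_m / 22414 = 161.8 / 22414 = 0.0072187
Number of molecules = moles * NA = 0.0072187 * 6.022e23
SA = molecules * sigma / mass
SA = (161.8 / 22414) * 6.022e23 * 0.162e-18 / 0.88
SA = 800.3 m^2/g

800.3


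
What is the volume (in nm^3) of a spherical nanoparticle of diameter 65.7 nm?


Radius r = 65.7/2 = 32.85 nm
Volume V = (4/3) * pi * r^3
V = (4/3) * pi * (32.85)^3
V = 148489.15 nm^3

148489.15


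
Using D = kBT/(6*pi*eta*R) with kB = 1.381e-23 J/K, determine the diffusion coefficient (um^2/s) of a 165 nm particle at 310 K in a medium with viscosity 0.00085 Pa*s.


Radius R = 165/2 = 82.5 nm = 8.25e-08 m
D = kB*T / (6*pi*eta*R)
D = 1.381e-23 * 310 / (6 * pi * 0.00085 * 8.25e-08)
D = 3.23878e-12 m^2/s = 3.239 um^2/s

3.239


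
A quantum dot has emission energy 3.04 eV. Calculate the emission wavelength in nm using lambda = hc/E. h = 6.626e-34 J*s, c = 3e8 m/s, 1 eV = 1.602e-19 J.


Convert energy: E = 3.04 eV = 3.04 * 1.602e-19 = 4.87008e-19 J
lambda = h*c / E = 6.626e-34 * 3e8 / 4.87008e-19
lambda = 4.08166e-07 m = 408.2 nm

408.2


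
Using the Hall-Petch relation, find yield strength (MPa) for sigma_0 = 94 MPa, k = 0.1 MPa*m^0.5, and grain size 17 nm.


d = 17 nm = 1.7e-08 m
sqrt(d) = 0.000130384
Hall-Petch contribution = k / sqrt(d) = 0.1 / 0.000130384 = 767.0 MPa
sigma = sigma_0 + k/sqrt(d) = 94 + 767.0 = 861.0 MPa

861.0


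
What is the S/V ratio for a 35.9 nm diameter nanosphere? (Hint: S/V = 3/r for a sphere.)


Radius r = 35.9/2 = 17.95 nm
S/V = 3 / r = 3 / 17.95
S/V = 0.1671 nm^-1

0.1671


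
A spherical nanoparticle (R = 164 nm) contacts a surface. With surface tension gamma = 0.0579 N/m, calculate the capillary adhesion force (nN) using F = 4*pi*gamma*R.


Convert radius: R = 164 nm = 1.64e-07 m
F = 4 * pi * gamma * R
F = 4 * pi * 0.0579 * 1.64e-07
F = 1.19325e-07 N = 119.3252 nN

119.3252


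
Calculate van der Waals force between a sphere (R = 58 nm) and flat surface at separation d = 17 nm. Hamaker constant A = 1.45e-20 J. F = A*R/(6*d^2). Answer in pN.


Convert to SI: R = 58 nm = 5.8e-08 m, d = 17 nm = 1.7e-08 m
F = A * R / (6 * d^2)
F = 1.45e-20 * 5.8e-08 / (6 * (1.7e-08)^2)
F = 4.85006e-13 N = 0.485 pN

0.485


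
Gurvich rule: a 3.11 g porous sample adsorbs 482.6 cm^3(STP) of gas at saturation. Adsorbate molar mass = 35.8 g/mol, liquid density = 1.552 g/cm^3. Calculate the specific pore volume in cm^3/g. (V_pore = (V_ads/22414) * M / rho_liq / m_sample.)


Moles adsorbed n = V_ads / 22414 = 482.6 / 22414 = 2.153119e-02 mol
Liquid volume V_liq = n * M / rho_liq = 2.153119e-02 * 35.8 / 1.552 = 0.49666 cm^3
Specific pore volume V_pore = V_liq / m_sample = 0.49666 / 3.11
V_pore = 0.1597 cm^3/g

0.1597


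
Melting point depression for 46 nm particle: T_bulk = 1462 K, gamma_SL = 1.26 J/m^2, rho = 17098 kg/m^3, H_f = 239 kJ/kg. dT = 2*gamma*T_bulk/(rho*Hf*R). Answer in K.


Radius R = 46/2 = 23 nm = 2.3e-08 m
Convert H_f = 239 kJ/kg = 239000 J/kg
dT = 2 * gamma_SL * T_bulk / (rho * H_f * R)
dT = 2 * 1.26 * 1462 / (17098 * 239000 * 2.3e-08)
dT = 39.2 K

39.2


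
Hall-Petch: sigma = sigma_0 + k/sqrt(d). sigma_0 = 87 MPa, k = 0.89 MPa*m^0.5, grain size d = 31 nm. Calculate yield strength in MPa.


d = 31 nm = 3.1e-08 m
sqrt(d) = 0.0001760682
Hall-Petch contribution = k / sqrt(d) = 0.89 / 0.0001760682 = 5054.9 MPa
sigma = sigma_0 + k/sqrt(d) = 87 + 5054.9 = 5141.9 MPa

5141.9


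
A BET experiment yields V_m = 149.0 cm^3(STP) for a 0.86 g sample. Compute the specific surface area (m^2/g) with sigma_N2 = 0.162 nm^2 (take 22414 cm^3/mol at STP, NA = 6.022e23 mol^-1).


Number of moles in monolayer = V_m / 22414 = 149.0 / 22414 = 0.00664763
Number of molecules = moles * NA = 0.00664763 * 6.022e23
SA = molecules * sigma / mass
SA = (149.0 / 22414) * 6.022e23 * 0.162e-18 / 0.86
SA = 754.1 m^2/g

754.1


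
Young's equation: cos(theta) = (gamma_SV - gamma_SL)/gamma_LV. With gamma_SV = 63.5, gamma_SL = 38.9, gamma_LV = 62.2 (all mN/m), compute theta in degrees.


cos(theta) = (gamma_SV - gamma_SL) / gamma_LV
cos(theta) = (63.5 - 38.9) / 62.2
cos(theta) = 0.395498
theta = arccos(0.395498) = 66.7 degrees

66.7


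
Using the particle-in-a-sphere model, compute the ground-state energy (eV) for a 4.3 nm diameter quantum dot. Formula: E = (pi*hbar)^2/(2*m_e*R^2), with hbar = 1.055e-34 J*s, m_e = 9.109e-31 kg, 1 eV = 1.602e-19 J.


Radius R = 4.3/2 = 2.15 nm = 2.15e-09 m
E = (pi * 1.055e-34)^2 / (2 * 9.109e-31 * (2.15e-09)^2)
E(J) = 1.30445e-20
E = E(J) / 1.602e-19 = 0.0814 eV

0.0814


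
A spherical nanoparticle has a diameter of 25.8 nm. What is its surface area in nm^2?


Radius r = 25.8/2 = 12.9 nm
Surface area SA = 4 * pi * r^2
SA = 4 * pi * (12.9)^2
SA = 2091.17 nm^2

2091.17


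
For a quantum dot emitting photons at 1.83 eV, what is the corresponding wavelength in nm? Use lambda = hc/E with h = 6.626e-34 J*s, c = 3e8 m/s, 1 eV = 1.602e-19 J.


Convert energy: E = 1.83 eV = 1.83 * 1.602e-19 = 2.93166e-19 J
lambda = h*c / E = 6.626e-34 * 3e8 / 2.93166e-19
lambda = 6.78046e-07 m = 678.0 nm

678.0


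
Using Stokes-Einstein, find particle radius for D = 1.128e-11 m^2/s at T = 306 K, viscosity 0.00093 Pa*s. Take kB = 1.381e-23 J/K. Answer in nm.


Stokes-Einstein: R = kB*T / (6*pi*eta*D)
R = 1.381e-23 * 306 / (6 * pi * 0.00093 * 1.128e-11)
R = 2.13709e-08 m = 21.37 nm

21.37


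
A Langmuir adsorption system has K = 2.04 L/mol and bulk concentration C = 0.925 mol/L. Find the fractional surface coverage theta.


Langmuir isotherm: theta = K*C / (1 + K*C)
K*C = 2.04 * 0.925 = 1.887
theta = 1.887 / (1 + 1.887) = 1.887 / 2.887
theta = 0.6536

0.6536


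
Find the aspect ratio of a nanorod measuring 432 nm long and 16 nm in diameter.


Aspect ratio AR = length / diameter
AR = 432 / 16
AR = 27.0

27.0


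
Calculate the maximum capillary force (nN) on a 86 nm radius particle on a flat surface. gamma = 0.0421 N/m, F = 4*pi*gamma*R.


Convert radius: R = 86 nm = 8.6e-08 m
F = 4 * pi * gamma * R
F = 4 * pi * 0.0421 * 8.6e-08
F = 4.54978e-08 N = 45.4978 nN

45.4978


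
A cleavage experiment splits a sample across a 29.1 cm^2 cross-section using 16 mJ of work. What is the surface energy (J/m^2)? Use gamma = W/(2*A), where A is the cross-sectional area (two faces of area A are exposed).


Convert: A = 29.1 cm^2 = 0.00291 m^2, W = 16 mJ = 0.016 J
Cleaving exposes two faces of area A, so total new surface = 2*A and gamma = W / (2*A)
gamma = 0.016 / (2 * 0.00291)
gamma = 2.749 J/m^2

2.749


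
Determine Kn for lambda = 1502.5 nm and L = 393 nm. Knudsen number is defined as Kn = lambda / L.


Knudsen number Kn = lambda / L
Kn = 1502.5 / 393
Kn = 3.8232

3.8232


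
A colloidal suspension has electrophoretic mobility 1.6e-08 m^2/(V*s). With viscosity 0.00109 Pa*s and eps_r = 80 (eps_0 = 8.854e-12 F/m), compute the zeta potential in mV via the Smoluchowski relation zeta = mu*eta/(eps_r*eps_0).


Smoluchowski equation: zeta = mu * eta / (eps_r * eps_0)
zeta = 1.6e-08 * 0.00109 / (80 * 8.854e-12)
zeta = 0.024622 V = 24.62 mV

24.62


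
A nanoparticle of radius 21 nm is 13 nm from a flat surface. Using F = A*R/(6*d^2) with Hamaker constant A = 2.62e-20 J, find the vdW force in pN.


Convert to SI: R = 21 nm = 2.1e-08 m, d = 13 nm = 1.3e-08 m
F = A * R / (6 * d^2)
F = 2.62e-20 * 2.1e-08 / (6 * (1.3e-08)^2)
F = 5.42604e-13 N = 0.543 pN

0.543


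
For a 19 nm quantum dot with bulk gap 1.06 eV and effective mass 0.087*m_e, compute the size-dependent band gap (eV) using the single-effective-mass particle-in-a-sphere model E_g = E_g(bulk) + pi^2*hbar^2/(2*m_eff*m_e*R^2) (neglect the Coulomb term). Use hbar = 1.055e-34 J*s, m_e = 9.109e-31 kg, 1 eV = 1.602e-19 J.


Radius R = 19/2 nm = 9.5e-09 m
Confinement energy dE = pi^2 * hbar^2 / (2 * m_eff * m_e * R^2)
dE = pi^2 * (1.055e-34)^2 / (2 * 0.087 * 9.109e-31 * (9.5e-09)^2) J, divided by 1.602e-19 J/eV
dE = 0.0479 eV
Total band gap = E_g(bulk) + dE = 1.06 + 0.0479 = 1.1079 eV

1.1079


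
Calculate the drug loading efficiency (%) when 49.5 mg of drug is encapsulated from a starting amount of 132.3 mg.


Drug loading efficiency = (drug loaded / drug initial) * 100
DLE = 49.5 / 132.3 * 100
DLE = 0.3741 * 100
DLE = 37.41%

37.41


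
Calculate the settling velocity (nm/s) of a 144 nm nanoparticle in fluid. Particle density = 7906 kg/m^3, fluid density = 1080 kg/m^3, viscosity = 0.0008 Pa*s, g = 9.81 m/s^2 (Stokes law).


Radius R = 144/2 nm = 7.2e-08 m
Density difference = 7906 - 1080 = 6826 kg/m^3
v = 2 * R^2 * (rho_p - rho_f) * g / (9 * eta)
v = 2 * (7.2e-08)^2 * 6826 * 9.81 / (9 * 0.0008)
v = 9.64268e-08 m/s = 96.4268 nm/s

96.4268


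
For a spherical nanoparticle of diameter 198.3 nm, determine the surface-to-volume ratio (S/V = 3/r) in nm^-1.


Radius r = 198.3/2 = 99.15 nm
S/V = 3 / r = 3 / 99.15
S/V = 0.0303 nm^-1

0.0303


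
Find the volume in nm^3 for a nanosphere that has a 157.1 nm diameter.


Radius r = 157.1/2 = 78.55 nm
Volume V = (4/3) * pi * r^3
V = (4/3) * pi * (78.55)^3
V = 2030145.56 nm^3

2030145.56


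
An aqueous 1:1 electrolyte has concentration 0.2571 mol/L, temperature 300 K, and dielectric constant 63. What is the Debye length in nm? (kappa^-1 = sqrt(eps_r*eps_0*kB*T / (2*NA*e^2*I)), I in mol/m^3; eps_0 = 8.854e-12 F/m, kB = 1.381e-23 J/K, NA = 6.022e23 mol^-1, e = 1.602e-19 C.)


Ionic strength I = 0.2571 * 1^2 * 1000 = 257.1 mol/m^3
kappa^-1 = sqrt(63 * 8.854e-12 * 1.381e-23 * 300 / (2 * 6.022e23 * (1.602e-19)^2 * 257.1))
kappa^-1 = 0.539 nm

0.539


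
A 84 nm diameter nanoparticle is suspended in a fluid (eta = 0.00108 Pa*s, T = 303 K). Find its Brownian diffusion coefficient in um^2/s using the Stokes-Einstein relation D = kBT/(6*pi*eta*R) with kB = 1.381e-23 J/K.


Radius R = 84/2 = 42 nm = 4.2e-08 m
D = kB*T / (6*pi*eta*R)
D = 1.381e-23 * 303 / (6 * pi * 0.00108 * 4.2e-08)
D = 4.89398e-12 m^2/s = 4.894 um^2/s

4.894


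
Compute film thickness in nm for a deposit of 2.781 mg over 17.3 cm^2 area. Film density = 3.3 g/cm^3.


Convert: m = 2.781 mg = 2.7810e-06 kg, A = 17.3 cm^2 = 1.7300e-03 m^2, rho = 3.3 g/cm^3 = 3300 kg/m^3
t = m / (A * rho)
t = 2.7810e-06 / (1.7300e-03 * 3300)
t = 4.8713e-07 m = 487.1 nm

487.1


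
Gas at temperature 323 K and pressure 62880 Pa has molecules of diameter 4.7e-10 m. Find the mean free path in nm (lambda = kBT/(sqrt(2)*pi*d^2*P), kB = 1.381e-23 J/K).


Mean free path: lambda = kB*T / (sqrt(2) * pi * d^2 * P)
lambda = 1.381e-23 * 323 / (sqrt(2) * pi * (4.7e-10)^2 * 62880)
lambda = 7.22808e-08 m
lambda = 72.28 nm

72.28


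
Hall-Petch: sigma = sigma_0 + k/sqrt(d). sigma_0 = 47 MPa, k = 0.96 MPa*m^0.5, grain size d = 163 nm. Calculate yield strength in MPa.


d = 163 nm = 1.63e-07 m
sqrt(d) = 0.0004037326
Hall-Petch contribution = k / sqrt(d) = 0.96 / 0.0004037326 = 2377.8 MPa
sigma = sigma_0 + k/sqrt(d) = 47 + 2377.8 = 2424.8 MPa

2424.8


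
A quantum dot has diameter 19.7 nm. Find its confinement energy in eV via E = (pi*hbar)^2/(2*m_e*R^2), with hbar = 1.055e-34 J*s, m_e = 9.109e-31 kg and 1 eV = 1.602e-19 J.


Radius R = 19.7/2 = 9.85 nm = 9.85e-09 m
E = (pi * 1.055e-34)^2 / (2 * 9.109e-31 * (9.85e-09)^2)
E(J) = 6.21486e-22
E = E(J) / 1.602e-19 = 0.0039 eV

0.0039


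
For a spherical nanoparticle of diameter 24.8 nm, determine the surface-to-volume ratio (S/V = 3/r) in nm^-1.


Radius r = 24.8/2 = 12.4 nm
S/V = 3 / r = 3 / 12.4
S/V = 0.2419 nm^-1

0.2419


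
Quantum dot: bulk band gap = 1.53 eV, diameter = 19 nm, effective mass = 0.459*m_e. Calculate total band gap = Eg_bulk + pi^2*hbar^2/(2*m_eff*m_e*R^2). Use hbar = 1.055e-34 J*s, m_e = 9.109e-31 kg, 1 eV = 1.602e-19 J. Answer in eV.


Radius R = 19/2 nm = 9.5e-09 m
Confinement energy dE = pi^2 * hbar^2 / (2 * m_eff * m_e * R^2)
dE = pi^2 * (1.055e-34)^2 / (2 * 0.459 * 9.109e-31 * (9.5e-09)^2) J, divided by 1.602e-19 J/eV
dE = 0.0091 eV
Total band gap = E_g(bulk) + dE = 1.53 + 0.0091 = 1.5391 eV

1.5391


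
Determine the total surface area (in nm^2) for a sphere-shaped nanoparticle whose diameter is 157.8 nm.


Radius r = 157.8/2 = 78.9 nm
Surface area SA = 4 * pi * r^2
SA = 4 * pi * (78.9)^2
SA = 78228.3 nm^2

78228.3


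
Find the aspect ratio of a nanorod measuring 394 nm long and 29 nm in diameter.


Aspect ratio AR = length / diameter
AR = 394 / 29
AR = 13.59

13.59


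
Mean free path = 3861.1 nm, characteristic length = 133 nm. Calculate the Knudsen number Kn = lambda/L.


Knudsen number Kn = lambda / L
Kn = 3861.1 / 133
Kn = 29.0308

29.0308


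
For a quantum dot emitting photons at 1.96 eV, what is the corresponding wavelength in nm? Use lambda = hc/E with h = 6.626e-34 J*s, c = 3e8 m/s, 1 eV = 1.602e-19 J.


Convert energy: E = 1.96 eV = 1.96 * 1.602e-19 = 3.13992e-19 J
lambda = h*c / E = 6.626e-34 * 3e8 / 3.13992e-19
lambda = 6.33073e-07 m = 633.1 nm

633.1


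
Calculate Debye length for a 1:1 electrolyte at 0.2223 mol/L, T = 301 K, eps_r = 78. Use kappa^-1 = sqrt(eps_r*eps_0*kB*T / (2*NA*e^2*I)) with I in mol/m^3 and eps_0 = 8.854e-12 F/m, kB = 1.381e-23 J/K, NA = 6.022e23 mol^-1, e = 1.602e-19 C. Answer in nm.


Ionic strength I = 0.2223 * 1^2 * 1000 = 222.3 mol/m^3
kappa^-1 = sqrt(78 * 8.854e-12 * 1.381e-23 * 301 / (2 * 6.022e23 * (1.602e-19)^2 * 222.3))
kappa^-1 = 0.646 nm

0.646


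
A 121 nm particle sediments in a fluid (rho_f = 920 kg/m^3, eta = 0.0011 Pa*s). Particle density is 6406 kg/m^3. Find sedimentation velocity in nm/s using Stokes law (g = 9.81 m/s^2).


Radius R = 121/2 nm = 6.05e-08 m
Density difference = 6406 - 920 = 5486 kg/m^3
v = 2 * R^2 * (rho_p - rho_f) * g / (9 * eta)
v = 2 * (6.05e-08)^2 * 5486 * 9.81 / (9 * 0.0011)
v = 3.97952e-08 m/s = 39.7952 nm/s

39.7952


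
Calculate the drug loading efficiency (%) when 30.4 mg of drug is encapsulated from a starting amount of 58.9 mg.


Drug loading efficiency = (drug loaded / drug initial) * 100
DLE = 30.4 / 58.9 * 100
DLE = 0.5161 * 100
DLE = 51.61%

51.61


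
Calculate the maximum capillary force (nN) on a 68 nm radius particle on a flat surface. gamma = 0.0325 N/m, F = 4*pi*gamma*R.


Convert radius: R = 68 nm = 6.8e-08 m
F = 4 * pi * gamma * R
F = 4 * pi * 0.0325 * 6.8e-08
F = 2.77717e-08 N = 27.7717 nN

27.7717


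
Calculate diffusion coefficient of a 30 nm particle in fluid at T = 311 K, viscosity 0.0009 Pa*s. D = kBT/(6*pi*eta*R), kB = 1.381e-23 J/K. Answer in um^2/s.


Radius R = 30/2 = 15 nm = 1.5e-08 m
D = kB*T / (6*pi*eta*R)
D = 1.381e-23 * 311 / (6 * pi * 0.0009 * 1.5e-08)
D = 1.68779e-11 m^2/s = 16.878 um^2/s

16.878


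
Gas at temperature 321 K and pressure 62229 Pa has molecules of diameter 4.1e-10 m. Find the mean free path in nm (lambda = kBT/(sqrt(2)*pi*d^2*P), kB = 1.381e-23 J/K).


Mean free path: lambda = kB*T / (sqrt(2) * pi * d^2 * P)
lambda = 1.381e-23 * 321 / (sqrt(2) * pi * (4.1e-10)^2 * 62229)
lambda = 9.53835e-08 m
lambda = 95.38 nm

95.38


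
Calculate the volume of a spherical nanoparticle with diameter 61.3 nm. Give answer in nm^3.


Radius r = 61.3/2 = 30.65 nm
Volume V = (4/3) * pi * r^3
V = (4/3) * pi * (30.65)^3
V = 120609.09 nm^3

120609.09


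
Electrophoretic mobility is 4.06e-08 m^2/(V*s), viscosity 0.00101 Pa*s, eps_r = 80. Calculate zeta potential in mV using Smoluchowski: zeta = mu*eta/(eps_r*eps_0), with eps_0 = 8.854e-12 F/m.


Smoluchowski equation: zeta = mu * eta / (eps_r * eps_0)
zeta = 4.06e-08 * 0.00101 / (80 * 8.854e-12)
zeta = 0.057892 V = 57.89 mV

57.89


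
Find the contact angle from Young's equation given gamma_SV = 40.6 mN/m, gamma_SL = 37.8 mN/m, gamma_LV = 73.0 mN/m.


cos(theta) = (gamma_SV - gamma_SL) / gamma_LV
cos(theta) = (40.6 - 37.8) / 73.0
cos(theta) = 0.038356
theta = arccos(0.038356) = 87.8 degrees

87.8


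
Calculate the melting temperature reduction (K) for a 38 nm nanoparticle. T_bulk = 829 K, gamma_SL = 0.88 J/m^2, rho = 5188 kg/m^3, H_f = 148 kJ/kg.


Radius R = 38/2 = 19 nm = 1.9e-08 m
Convert H_f = 148 kJ/kg = 148000 J/kg
dT = 2 * gamma_SL * T_bulk / (rho * H_f * R)
dT = 2 * 0.88 * 829 / (5188 * 148000 * 1.9e-08)
dT = 100.0 K

100.0


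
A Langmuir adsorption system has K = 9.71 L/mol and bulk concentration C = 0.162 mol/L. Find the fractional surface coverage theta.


Langmuir isotherm: theta = K*C / (1 + K*C)
K*C = 9.71 * 0.162 = 1.57302
theta = 1.57302 / (1 + 1.57302) = 1.57302 / 2.57302
theta = 0.6114

0.6114


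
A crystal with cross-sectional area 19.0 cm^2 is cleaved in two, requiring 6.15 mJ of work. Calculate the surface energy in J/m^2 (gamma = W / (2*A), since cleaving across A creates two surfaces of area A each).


Convert: A = 19.0 cm^2 = 0.0019 m^2, W = 6.15 mJ = 0.00615 J
Cleaving exposes two faces of area A, so total new surface = 2*A and gamma = W / (2*A)
gamma = 0.00615 / (2 * 0.0019)
gamma = 1.618 J/m^2

1.618


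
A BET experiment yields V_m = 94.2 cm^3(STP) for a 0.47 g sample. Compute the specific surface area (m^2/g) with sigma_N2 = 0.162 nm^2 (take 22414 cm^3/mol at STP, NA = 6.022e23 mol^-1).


Number of moles in monolayer = V_m / 22414 = 94.2 / 22414 = 0.00420273
Number of molecules = moles * NA = 0.00420273 * 6.022e23
SA = molecules * sigma / mass
SA = (94.2 / 22414) * 6.022e23 * 0.162e-18 / 0.47
SA = 872.3 m^2/g

872.3


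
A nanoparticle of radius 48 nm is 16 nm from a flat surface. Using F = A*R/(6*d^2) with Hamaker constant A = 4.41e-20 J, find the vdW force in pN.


Convert to SI: R = 48 nm = 4.8e-08 m, d = 16 nm = 1.6e-08 m
F = A * R / (6 * d^2)
F = 4.41e-20 * 4.8e-08 / (6 * (1.6e-08)^2)
F = 1.37813e-12 N = 1.378 pN

1.378


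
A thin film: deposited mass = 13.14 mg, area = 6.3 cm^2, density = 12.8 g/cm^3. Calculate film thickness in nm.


Convert: m = 13.14 mg = 1.3140e-05 kg, A = 6.3 cm^2 = 6.3000e-04 m^2, rho = 12.8 g/cm^3 = 12800 kg/m^3
t = m / (A * rho)
t = 1.3140e-05 / (6.3000e-04 * 12800)
t = 1.6295e-06 m = 1629.5 nm

1629.5


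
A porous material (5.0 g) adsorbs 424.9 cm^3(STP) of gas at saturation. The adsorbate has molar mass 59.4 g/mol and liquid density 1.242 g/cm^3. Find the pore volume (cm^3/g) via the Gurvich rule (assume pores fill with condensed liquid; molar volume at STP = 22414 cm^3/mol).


Moles adsorbed n = V_ads / 22414 = 424.9 / 22414 = 1.895690e-02 mol
Liquid volume V_liq = n * M / rho_liq = 1.895690e-02 * 59.4 / 1.242 = 0.90663 cm^3
Specific pore volume V_pore = V_liq / m_sample = 0.90663 / 5.0
V_pore = 0.1813 cm^3/g

0.1813


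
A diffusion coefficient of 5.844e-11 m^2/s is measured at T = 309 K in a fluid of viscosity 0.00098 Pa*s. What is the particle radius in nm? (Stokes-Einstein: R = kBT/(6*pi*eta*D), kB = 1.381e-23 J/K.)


Stokes-Einstein: R = kB*T / (6*pi*eta*D)
R = 1.381e-23 * 309 / (6 * pi * 0.00098 * 5.844e-11)
R = 3.95289e-09 m = 3.95 nm

3.95


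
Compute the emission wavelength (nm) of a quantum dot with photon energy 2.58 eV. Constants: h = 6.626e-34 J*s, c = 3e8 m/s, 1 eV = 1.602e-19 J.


Convert energy: E = 2.58 eV = 2.58 * 1.602e-19 = 4.13316e-19 J
lambda = h*c / E = 6.626e-34 * 3e8 / 4.13316e-19
lambda = 4.8094e-07 m = 480.9 nm

480.9


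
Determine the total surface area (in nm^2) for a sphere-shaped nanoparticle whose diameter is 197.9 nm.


Radius r = 197.9/2 = 98.95 nm
Surface area SA = 4 * pi * r^2
SA = 4 * pi * (98.95)^2
SA = 123038.62 nm^2

123038.62


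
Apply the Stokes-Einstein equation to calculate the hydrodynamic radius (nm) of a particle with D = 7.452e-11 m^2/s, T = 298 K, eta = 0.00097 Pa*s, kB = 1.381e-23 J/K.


Stokes-Einstein: R = kB*T / (6*pi*eta*D)
R = 1.381e-23 * 298 / (6 * pi * 0.00097 * 7.452e-11)
R = 3.0204e-09 m = 3.02 nm

3.02


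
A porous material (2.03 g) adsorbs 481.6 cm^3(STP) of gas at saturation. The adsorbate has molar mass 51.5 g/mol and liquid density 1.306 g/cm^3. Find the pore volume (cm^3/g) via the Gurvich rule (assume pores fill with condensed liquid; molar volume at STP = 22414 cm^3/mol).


Moles adsorbed n = V_ads / 22414 = 481.6 / 22414 = 2.148657e-02 mol
Liquid volume V_liq = n * M / rho_liq = 2.148657e-02 * 51.5 / 1.306 = 0.84729 cm^3
Specific pore volume V_pore = V_liq / m_sample = 0.84729 / 2.03
V_pore = 0.4174 cm^3/g

0.4174


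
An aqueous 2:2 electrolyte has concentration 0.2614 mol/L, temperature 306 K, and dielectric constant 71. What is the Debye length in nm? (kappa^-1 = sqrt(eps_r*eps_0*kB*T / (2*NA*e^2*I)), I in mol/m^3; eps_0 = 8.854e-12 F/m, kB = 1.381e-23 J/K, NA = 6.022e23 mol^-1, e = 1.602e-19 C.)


Ionic strength I = 0.2614 * 2^2 * 1000 = 1045.6 mol/m^3
kappa^-1 = sqrt(71 * 8.854e-12 * 1.381e-23 * 306 / (2 * 6.022e23 * (1.602e-19)^2 * 1045.6))
kappa^-1 = 0.287 nm

0.287


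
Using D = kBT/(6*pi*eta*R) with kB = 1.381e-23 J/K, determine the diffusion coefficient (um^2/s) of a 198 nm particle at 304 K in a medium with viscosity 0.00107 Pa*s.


Radius R = 198/2 = 99 nm = 9.9e-08 m
D = kB*T / (6*pi*eta*R)
D = 1.381e-23 * 304 / (6 * pi * 0.00107 * 9.9e-08)
D = 2.10255e-12 m^2/s = 2.103 um^2/s

2.103


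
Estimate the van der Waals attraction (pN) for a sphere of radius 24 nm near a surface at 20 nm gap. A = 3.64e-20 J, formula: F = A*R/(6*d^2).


Convert to SI: R = 24 nm = 2.4e-08 m, d = 20 nm = 2e-08 m
F = A * R / (6 * d^2)
F = 3.64e-20 * 2.4e-08 / (6 * (2e-08)^2)
F = 3.64e-13 N = 0.364 pN

0.364


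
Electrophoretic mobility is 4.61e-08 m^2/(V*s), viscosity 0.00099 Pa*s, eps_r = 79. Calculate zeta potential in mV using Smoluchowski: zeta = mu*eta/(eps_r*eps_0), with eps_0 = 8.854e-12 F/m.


Smoluchowski equation: zeta = mu * eta / (eps_r * eps_0)
zeta = 4.61e-08 * 0.00099 / (79 * 8.854e-12)
zeta = 0.065248 V = 65.25 mV

65.25
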